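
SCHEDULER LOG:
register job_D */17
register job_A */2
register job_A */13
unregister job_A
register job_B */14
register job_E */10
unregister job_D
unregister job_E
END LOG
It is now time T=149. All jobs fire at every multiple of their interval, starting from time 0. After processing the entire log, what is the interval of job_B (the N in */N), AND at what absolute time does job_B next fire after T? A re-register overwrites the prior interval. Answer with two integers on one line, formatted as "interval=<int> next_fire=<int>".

Op 1: register job_D */17 -> active={job_D:*/17}
Op 2: register job_A */2 -> active={job_A:*/2, job_D:*/17}
Op 3: register job_A */13 -> active={job_A:*/13, job_D:*/17}
Op 4: unregister job_A -> active={job_D:*/17}
Op 5: register job_B */14 -> active={job_B:*/14, job_D:*/17}
Op 6: register job_E */10 -> active={job_B:*/14, job_D:*/17, job_E:*/10}
Op 7: unregister job_D -> active={job_B:*/14, job_E:*/10}
Op 8: unregister job_E -> active={job_B:*/14}
Final interval of job_B = 14
Next fire of job_B after T=149: (149//14+1)*14 = 154

Answer: interval=14 next_fire=154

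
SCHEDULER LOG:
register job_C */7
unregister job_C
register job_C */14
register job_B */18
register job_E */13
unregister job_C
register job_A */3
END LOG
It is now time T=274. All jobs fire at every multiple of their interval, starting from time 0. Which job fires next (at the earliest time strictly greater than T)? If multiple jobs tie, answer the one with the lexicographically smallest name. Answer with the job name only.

Op 1: register job_C */7 -> active={job_C:*/7}
Op 2: unregister job_C -> active={}
Op 3: register job_C */14 -> active={job_C:*/14}
Op 4: register job_B */18 -> active={job_B:*/18, job_C:*/14}
Op 5: register job_E */13 -> active={job_B:*/18, job_C:*/14, job_E:*/13}
Op 6: unregister job_C -> active={job_B:*/18, job_E:*/13}
Op 7: register job_A */3 -> active={job_A:*/3, job_B:*/18, job_E:*/13}
  job_A: interval 3, next fire after T=274 is 276
  job_B: interval 18, next fire after T=274 is 288
  job_E: interval 13, next fire after T=274 is 286
Earliest = 276, winner (lex tiebreak) = job_A

Answer: job_A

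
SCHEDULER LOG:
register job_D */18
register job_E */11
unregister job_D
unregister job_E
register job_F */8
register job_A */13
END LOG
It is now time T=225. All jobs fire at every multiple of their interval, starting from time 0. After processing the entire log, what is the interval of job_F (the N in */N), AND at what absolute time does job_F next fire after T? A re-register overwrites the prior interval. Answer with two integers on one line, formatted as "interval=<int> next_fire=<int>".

Op 1: register job_D */18 -> active={job_D:*/18}
Op 2: register job_E */11 -> active={job_D:*/18, job_E:*/11}
Op 3: unregister job_D -> active={job_E:*/11}
Op 4: unregister job_E -> active={}
Op 5: register job_F */8 -> active={job_F:*/8}
Op 6: register job_A */13 -> active={job_A:*/13, job_F:*/8}
Final interval of job_F = 8
Next fire of job_F after T=225: (225//8+1)*8 = 232

Answer: interval=8 next_fire=232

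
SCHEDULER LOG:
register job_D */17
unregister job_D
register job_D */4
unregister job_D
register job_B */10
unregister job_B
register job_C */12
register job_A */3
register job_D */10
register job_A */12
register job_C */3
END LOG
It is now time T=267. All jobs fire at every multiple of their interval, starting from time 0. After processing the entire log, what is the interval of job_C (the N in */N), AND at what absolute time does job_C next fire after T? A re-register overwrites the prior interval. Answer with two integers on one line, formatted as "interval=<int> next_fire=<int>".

Op 1: register job_D */17 -> active={job_D:*/17}
Op 2: unregister job_D -> active={}
Op 3: register job_D */4 -> active={job_D:*/4}
Op 4: unregister job_D -> active={}
Op 5: register job_B */10 -> active={job_B:*/10}
Op 6: unregister job_B -> active={}
Op 7: register job_C */12 -> active={job_C:*/12}
Op 8: register job_A */3 -> active={job_A:*/3, job_C:*/12}
Op 9: register job_D */10 -> active={job_A:*/3, job_C:*/12, job_D:*/10}
Op 10: register job_A */12 -> active={job_A:*/12, job_C:*/12, job_D:*/10}
Op 11: register job_C */3 -> active={job_A:*/12, job_C:*/3, job_D:*/10}
Final interval of job_C = 3
Next fire of job_C after T=267: (267//3+1)*3 = 270

Answer: interval=3 next_fire=270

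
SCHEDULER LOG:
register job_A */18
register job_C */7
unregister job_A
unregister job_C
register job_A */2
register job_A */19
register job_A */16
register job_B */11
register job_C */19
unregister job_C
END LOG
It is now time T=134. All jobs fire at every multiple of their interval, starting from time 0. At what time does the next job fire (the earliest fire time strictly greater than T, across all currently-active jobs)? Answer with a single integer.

Op 1: register job_A */18 -> active={job_A:*/18}
Op 2: register job_C */7 -> active={job_A:*/18, job_C:*/7}
Op 3: unregister job_A -> active={job_C:*/7}
Op 4: unregister job_C -> active={}
Op 5: register job_A */2 -> active={job_A:*/2}
Op 6: register job_A */19 -> active={job_A:*/19}
Op 7: register job_A */16 -> active={job_A:*/16}
Op 8: register job_B */11 -> active={job_A:*/16, job_B:*/11}
Op 9: register job_C */19 -> active={job_A:*/16, job_B:*/11, job_C:*/19}
Op 10: unregister job_C -> active={job_A:*/16, job_B:*/11}
  job_A: interval 16, next fire after T=134 is 144
  job_B: interval 11, next fire after T=134 is 143
Earliest fire time = 143 (job job_B)

Answer: 143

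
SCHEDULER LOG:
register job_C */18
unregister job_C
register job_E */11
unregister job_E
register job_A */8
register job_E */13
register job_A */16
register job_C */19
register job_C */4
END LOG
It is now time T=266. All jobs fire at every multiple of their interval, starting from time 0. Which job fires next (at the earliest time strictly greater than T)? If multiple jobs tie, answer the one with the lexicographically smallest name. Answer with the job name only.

Answer: job_C

Derivation:
Op 1: register job_C */18 -> active={job_C:*/18}
Op 2: unregister job_C -> active={}
Op 3: register job_E */11 -> active={job_E:*/11}
Op 4: unregister job_E -> active={}
Op 5: register job_A */8 -> active={job_A:*/8}
Op 6: register job_E */13 -> active={job_A:*/8, job_E:*/13}
Op 7: register job_A */16 -> active={job_A:*/16, job_E:*/13}
Op 8: register job_C */19 -> active={job_A:*/16, job_C:*/19, job_E:*/13}
Op 9: register job_C */4 -> active={job_A:*/16, job_C:*/4, job_E:*/13}
  job_A: interval 16, next fire after T=266 is 272
  job_C: interval 4, next fire after T=266 is 268
  job_E: interval 13, next fire after T=266 is 273
Earliest = 268, winner (lex tiebreak) = job_C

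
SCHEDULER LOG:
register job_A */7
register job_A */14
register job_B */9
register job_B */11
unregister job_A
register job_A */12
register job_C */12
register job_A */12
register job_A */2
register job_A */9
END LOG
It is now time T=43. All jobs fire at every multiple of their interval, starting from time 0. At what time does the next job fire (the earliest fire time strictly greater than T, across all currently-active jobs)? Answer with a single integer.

Op 1: register job_A */7 -> active={job_A:*/7}
Op 2: register job_A */14 -> active={job_A:*/14}
Op 3: register job_B */9 -> active={job_A:*/14, job_B:*/9}
Op 4: register job_B */11 -> active={job_A:*/14, job_B:*/11}
Op 5: unregister job_A -> active={job_B:*/11}
Op 6: register job_A */12 -> active={job_A:*/12, job_B:*/11}
Op 7: register job_C */12 -> active={job_A:*/12, job_B:*/11, job_C:*/12}
Op 8: register job_A */12 -> active={job_A:*/12, job_B:*/11, job_C:*/12}
Op 9: register job_A */2 -> active={job_A:*/2, job_B:*/11, job_C:*/12}
Op 10: register job_A */9 -> active={job_A:*/9, job_B:*/11, job_C:*/12}
  job_A: interval 9, next fire after T=43 is 45
  job_B: interval 11, next fire after T=43 is 44
  job_C: interval 12, next fire after T=43 is 48
Earliest fire time = 44 (job job_B)

Answer: 44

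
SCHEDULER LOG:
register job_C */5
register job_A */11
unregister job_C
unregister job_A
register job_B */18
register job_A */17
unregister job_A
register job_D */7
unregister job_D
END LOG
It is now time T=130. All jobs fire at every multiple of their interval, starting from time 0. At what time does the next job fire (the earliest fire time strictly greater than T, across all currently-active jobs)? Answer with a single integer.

Op 1: register job_C */5 -> active={job_C:*/5}
Op 2: register job_A */11 -> active={job_A:*/11, job_C:*/5}
Op 3: unregister job_C -> active={job_A:*/11}
Op 4: unregister job_A -> active={}
Op 5: register job_B */18 -> active={job_B:*/18}
Op 6: register job_A */17 -> active={job_A:*/17, job_B:*/18}
Op 7: unregister job_A -> active={job_B:*/18}
Op 8: register job_D */7 -> active={job_B:*/18, job_D:*/7}
Op 9: unregister job_D -> active={job_B:*/18}
  job_B: interval 18, next fire after T=130 is 144
Earliest fire time = 144 (job job_B)

Answer: 144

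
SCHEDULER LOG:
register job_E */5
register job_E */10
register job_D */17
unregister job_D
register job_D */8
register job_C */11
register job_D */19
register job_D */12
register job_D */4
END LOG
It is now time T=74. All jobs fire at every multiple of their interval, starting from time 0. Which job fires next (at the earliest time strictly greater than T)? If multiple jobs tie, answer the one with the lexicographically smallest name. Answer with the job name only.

Answer: job_D

Derivation:
Op 1: register job_E */5 -> active={job_E:*/5}
Op 2: register job_E */10 -> active={job_E:*/10}
Op 3: register job_D */17 -> active={job_D:*/17, job_E:*/10}
Op 4: unregister job_D -> active={job_E:*/10}
Op 5: register job_D */8 -> active={job_D:*/8, job_E:*/10}
Op 6: register job_C */11 -> active={job_C:*/11, job_D:*/8, job_E:*/10}
Op 7: register job_D */19 -> active={job_C:*/11, job_D:*/19, job_E:*/10}
Op 8: register job_D */12 -> active={job_C:*/11, job_D:*/12, job_E:*/10}
Op 9: register job_D */4 -> active={job_C:*/11, job_D:*/4, job_E:*/10}
  job_C: interval 11, next fire after T=74 is 77
  job_D: interval 4, next fire after T=74 is 76
  job_E: interval 10, next fire after T=74 is 80
Earliest = 76, winner (lex tiebreak) = job_D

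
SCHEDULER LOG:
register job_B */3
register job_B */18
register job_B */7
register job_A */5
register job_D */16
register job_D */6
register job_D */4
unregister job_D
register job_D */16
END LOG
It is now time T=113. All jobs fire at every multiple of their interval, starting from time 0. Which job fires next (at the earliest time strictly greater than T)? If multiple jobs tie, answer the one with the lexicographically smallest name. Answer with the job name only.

Op 1: register job_B */3 -> active={job_B:*/3}
Op 2: register job_B */18 -> active={job_B:*/18}
Op 3: register job_B */7 -> active={job_B:*/7}
Op 4: register job_A */5 -> active={job_A:*/5, job_B:*/7}
Op 5: register job_D */16 -> active={job_A:*/5, job_B:*/7, job_D:*/16}
Op 6: register job_D */6 -> active={job_A:*/5, job_B:*/7, job_D:*/6}
Op 7: register job_D */4 -> active={job_A:*/5, job_B:*/7, job_D:*/4}
Op 8: unregister job_D -> active={job_A:*/5, job_B:*/7}
Op 9: register job_D */16 -> active={job_A:*/5, job_B:*/7, job_D:*/16}
  job_A: interval 5, next fire after T=113 is 115
  job_B: interval 7, next fire after T=113 is 119
  job_D: interval 16, next fire after T=113 is 128
Earliest = 115, winner (lex tiebreak) = job_A

Answer: job_A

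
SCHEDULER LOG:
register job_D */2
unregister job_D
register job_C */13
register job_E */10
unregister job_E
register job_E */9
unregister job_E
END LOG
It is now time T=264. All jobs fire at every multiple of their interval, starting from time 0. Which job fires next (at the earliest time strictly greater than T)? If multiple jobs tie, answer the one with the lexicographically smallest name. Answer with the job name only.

Answer: job_C

Derivation:
Op 1: register job_D */2 -> active={job_D:*/2}
Op 2: unregister job_D -> active={}
Op 3: register job_C */13 -> active={job_C:*/13}
Op 4: register job_E */10 -> active={job_C:*/13, job_E:*/10}
Op 5: unregister job_E -> active={job_C:*/13}
Op 6: register job_E */9 -> active={job_C:*/13, job_E:*/9}
Op 7: unregister job_E -> active={job_C:*/13}
  job_C: interval 13, next fire after T=264 is 273
Earliest = 273, winner (lex tiebreak) = job_C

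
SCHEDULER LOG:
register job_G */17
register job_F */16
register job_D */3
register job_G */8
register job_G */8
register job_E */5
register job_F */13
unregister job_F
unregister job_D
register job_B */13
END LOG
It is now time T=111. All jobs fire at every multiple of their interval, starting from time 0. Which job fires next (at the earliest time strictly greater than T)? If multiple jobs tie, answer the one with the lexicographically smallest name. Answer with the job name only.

Answer: job_G

Derivation:
Op 1: register job_G */17 -> active={job_G:*/17}
Op 2: register job_F */16 -> active={job_F:*/16, job_G:*/17}
Op 3: register job_D */3 -> active={job_D:*/3, job_F:*/16, job_G:*/17}
Op 4: register job_G */8 -> active={job_D:*/3, job_F:*/16, job_G:*/8}
Op 5: register job_G */8 -> active={job_D:*/3, job_F:*/16, job_G:*/8}
Op 6: register job_E */5 -> active={job_D:*/3, job_E:*/5, job_F:*/16, job_G:*/8}
Op 7: register job_F */13 -> active={job_D:*/3, job_E:*/5, job_F:*/13, job_G:*/8}
Op 8: unregister job_F -> active={job_D:*/3, job_E:*/5, job_G:*/8}
Op 9: unregister job_D -> active={job_E:*/5, job_G:*/8}
Op 10: register job_B */13 -> active={job_B:*/13, job_E:*/5, job_G:*/8}
  job_B: interval 13, next fire after T=111 is 117
  job_E: interval 5, next fire after T=111 is 115
  job_G: interval 8, next fire after T=111 is 112
Earliest = 112, winner (lex tiebreak) = job_G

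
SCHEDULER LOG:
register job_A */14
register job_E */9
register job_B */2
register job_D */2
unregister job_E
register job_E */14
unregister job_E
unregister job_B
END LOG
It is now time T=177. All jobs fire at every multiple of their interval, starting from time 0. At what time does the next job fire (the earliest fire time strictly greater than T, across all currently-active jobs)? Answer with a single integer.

Op 1: register job_A */14 -> active={job_A:*/14}
Op 2: register job_E */9 -> active={job_A:*/14, job_E:*/9}
Op 3: register job_B */2 -> active={job_A:*/14, job_B:*/2, job_E:*/9}
Op 4: register job_D */2 -> active={job_A:*/14, job_B:*/2, job_D:*/2, job_E:*/9}
Op 5: unregister job_E -> active={job_A:*/14, job_B:*/2, job_D:*/2}
Op 6: register job_E */14 -> active={job_A:*/14, job_B:*/2, job_D:*/2, job_E:*/14}
Op 7: unregister job_E -> active={job_A:*/14, job_B:*/2, job_D:*/2}
Op 8: unregister job_B -> active={job_A:*/14, job_D:*/2}
  job_A: interval 14, next fire after T=177 is 182
  job_D: interval 2, next fire after T=177 is 178
Earliest fire time = 178 (job job_D)

Answer: 178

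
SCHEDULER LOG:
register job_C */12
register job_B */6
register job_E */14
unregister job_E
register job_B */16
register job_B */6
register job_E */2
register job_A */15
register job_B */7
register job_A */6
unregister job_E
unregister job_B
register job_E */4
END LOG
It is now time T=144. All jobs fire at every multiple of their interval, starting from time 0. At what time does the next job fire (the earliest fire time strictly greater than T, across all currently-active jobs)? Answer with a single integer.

Answer: 148

Derivation:
Op 1: register job_C */12 -> active={job_C:*/12}
Op 2: register job_B */6 -> active={job_B:*/6, job_C:*/12}
Op 3: register job_E */14 -> active={job_B:*/6, job_C:*/12, job_E:*/14}
Op 4: unregister job_E -> active={job_B:*/6, job_C:*/12}
Op 5: register job_B */16 -> active={job_B:*/16, job_C:*/12}
Op 6: register job_B */6 -> active={job_B:*/6, job_C:*/12}
Op 7: register job_E */2 -> active={job_B:*/6, job_C:*/12, job_E:*/2}
Op 8: register job_A */15 -> active={job_A:*/15, job_B:*/6, job_C:*/12, job_E:*/2}
Op 9: register job_B */7 -> active={job_A:*/15, job_B:*/7, job_C:*/12, job_E:*/2}
Op 10: register job_A */6 -> active={job_A:*/6, job_B:*/7, job_C:*/12, job_E:*/2}
Op 11: unregister job_E -> active={job_A:*/6, job_B:*/7, job_C:*/12}
Op 12: unregister job_B -> active={job_A:*/6, job_C:*/12}
Op 13: register job_E */4 -> active={job_A:*/6, job_C:*/12, job_E:*/4}
  job_A: interval 6, next fire after T=144 is 150
  job_C: interval 12, next fire after T=144 is 156
  job_E: interval 4, next fire after T=144 is 148
Earliest fire time = 148 (job job_E)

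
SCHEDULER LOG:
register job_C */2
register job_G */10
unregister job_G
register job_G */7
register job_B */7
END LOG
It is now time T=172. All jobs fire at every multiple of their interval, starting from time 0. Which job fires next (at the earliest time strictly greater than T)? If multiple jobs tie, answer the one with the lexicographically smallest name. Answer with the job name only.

Answer: job_C

Derivation:
Op 1: register job_C */2 -> active={job_C:*/2}
Op 2: register job_G */10 -> active={job_C:*/2, job_G:*/10}
Op 3: unregister job_G -> active={job_C:*/2}
Op 4: register job_G */7 -> active={job_C:*/2, job_G:*/7}
Op 5: register job_B */7 -> active={job_B:*/7, job_C:*/2, job_G:*/7}
  job_B: interval 7, next fire after T=172 is 175
  job_C: interval 2, next fire after T=172 is 174
  job_G: interval 7, next fire after T=172 is 175
Earliest = 174, winner (lex tiebreak) = job_C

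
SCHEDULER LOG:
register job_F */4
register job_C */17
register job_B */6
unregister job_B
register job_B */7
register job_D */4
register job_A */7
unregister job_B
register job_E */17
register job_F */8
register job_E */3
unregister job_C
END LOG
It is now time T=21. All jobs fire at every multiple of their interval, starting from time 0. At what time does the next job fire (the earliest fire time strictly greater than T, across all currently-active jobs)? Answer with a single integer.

Answer: 24

Derivation:
Op 1: register job_F */4 -> active={job_F:*/4}
Op 2: register job_C */17 -> active={job_C:*/17, job_F:*/4}
Op 3: register job_B */6 -> active={job_B:*/6, job_C:*/17, job_F:*/4}
Op 4: unregister job_B -> active={job_C:*/17, job_F:*/4}
Op 5: register job_B */7 -> active={job_B:*/7, job_C:*/17, job_F:*/4}
Op 6: register job_D */4 -> active={job_B:*/7, job_C:*/17, job_D:*/4, job_F:*/4}
Op 7: register job_A */7 -> active={job_A:*/7, job_B:*/7, job_C:*/17, job_D:*/4, job_F:*/4}
Op 8: unregister job_B -> active={job_A:*/7, job_C:*/17, job_D:*/4, job_F:*/4}
Op 9: register job_E */17 -> active={job_A:*/7, job_C:*/17, job_D:*/4, job_E:*/17, job_F:*/4}
Op 10: register job_F */8 -> active={job_A:*/7, job_C:*/17, job_D:*/4, job_E:*/17, job_F:*/8}
Op 11: register job_E */3 -> active={job_A:*/7, job_C:*/17, job_D:*/4, job_E:*/3, job_F:*/8}
Op 12: unregister job_C -> active={job_A:*/7, job_D:*/4, job_E:*/3, job_F:*/8}
  job_A: interval 7, next fire after T=21 is 28
  job_D: interval 4, next fire after T=21 is 24
  job_E: interval 3, next fire after T=21 is 24
  job_F: interval 8, next fire after T=21 is 24
Earliest fire time = 24 (job job_D)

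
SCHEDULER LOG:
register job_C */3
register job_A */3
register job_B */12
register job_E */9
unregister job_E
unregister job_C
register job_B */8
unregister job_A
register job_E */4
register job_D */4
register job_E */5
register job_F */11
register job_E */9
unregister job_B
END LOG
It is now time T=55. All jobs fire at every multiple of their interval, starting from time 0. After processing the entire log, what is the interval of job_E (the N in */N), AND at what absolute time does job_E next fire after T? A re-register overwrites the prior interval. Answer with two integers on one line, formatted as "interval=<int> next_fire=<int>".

Op 1: register job_C */3 -> active={job_C:*/3}
Op 2: register job_A */3 -> active={job_A:*/3, job_C:*/3}
Op 3: register job_B */12 -> active={job_A:*/3, job_B:*/12, job_C:*/3}
Op 4: register job_E */9 -> active={job_A:*/3, job_B:*/12, job_C:*/3, job_E:*/9}
Op 5: unregister job_E -> active={job_A:*/3, job_B:*/12, job_C:*/3}
Op 6: unregister job_C -> active={job_A:*/3, job_B:*/12}
Op 7: register job_B */8 -> active={job_A:*/3, job_B:*/8}
Op 8: unregister job_A -> active={job_B:*/8}
Op 9: register job_E */4 -> active={job_B:*/8, job_E:*/4}
Op 10: register job_D */4 -> active={job_B:*/8, job_D:*/4, job_E:*/4}
Op 11: register job_E */5 -> active={job_B:*/8, job_D:*/4, job_E:*/5}
Op 12: register job_F */11 -> active={job_B:*/8, job_D:*/4, job_E:*/5, job_F:*/11}
Op 13: register job_E */9 -> active={job_B:*/8, job_D:*/4, job_E:*/9, job_F:*/11}
Op 14: unregister job_B -> active={job_D:*/4, job_E:*/9, job_F:*/11}
Final interval of job_E = 9
Next fire of job_E after T=55: (55//9+1)*9 = 63

Answer: interval=9 next_fire=63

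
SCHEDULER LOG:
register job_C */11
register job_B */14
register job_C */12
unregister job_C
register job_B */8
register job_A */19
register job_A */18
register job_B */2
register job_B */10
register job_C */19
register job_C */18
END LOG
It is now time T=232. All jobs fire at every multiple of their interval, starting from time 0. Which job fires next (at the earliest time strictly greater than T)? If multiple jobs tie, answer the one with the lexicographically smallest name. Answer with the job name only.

Op 1: register job_C */11 -> active={job_C:*/11}
Op 2: register job_B */14 -> active={job_B:*/14, job_C:*/11}
Op 3: register job_C */12 -> active={job_B:*/14, job_C:*/12}
Op 4: unregister job_C -> active={job_B:*/14}
Op 5: register job_B */8 -> active={job_B:*/8}
Op 6: register job_A */19 -> active={job_A:*/19, job_B:*/8}
Op 7: register job_A */18 -> active={job_A:*/18, job_B:*/8}
Op 8: register job_B */2 -> active={job_A:*/18, job_B:*/2}
Op 9: register job_B */10 -> active={job_A:*/18, job_B:*/10}
Op 10: register job_C */19 -> active={job_A:*/18, job_B:*/10, job_C:*/19}
Op 11: register job_C */18 -> active={job_A:*/18, job_B:*/10, job_C:*/18}
  job_A: interval 18, next fire after T=232 is 234
  job_B: interval 10, next fire after T=232 is 240
  job_C: interval 18, next fire after T=232 is 234
Earliest = 234, winner (lex tiebreak) = job_A

Answer: job_A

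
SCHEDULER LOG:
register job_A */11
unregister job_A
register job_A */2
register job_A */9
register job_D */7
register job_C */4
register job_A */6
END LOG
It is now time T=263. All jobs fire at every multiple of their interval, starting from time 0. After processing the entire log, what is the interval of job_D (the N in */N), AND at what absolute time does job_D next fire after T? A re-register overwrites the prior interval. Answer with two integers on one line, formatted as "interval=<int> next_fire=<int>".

Op 1: register job_A */11 -> active={job_A:*/11}
Op 2: unregister job_A -> active={}
Op 3: register job_A */2 -> active={job_A:*/2}
Op 4: register job_A */9 -> active={job_A:*/9}
Op 5: register job_D */7 -> active={job_A:*/9, job_D:*/7}
Op 6: register job_C */4 -> active={job_A:*/9, job_C:*/4, job_D:*/7}
Op 7: register job_A */6 -> active={job_A:*/6, job_C:*/4, job_D:*/7}
Final interval of job_D = 7
Next fire of job_D after T=263: (263//7+1)*7 = 266

Answer: interval=7 next_fire=266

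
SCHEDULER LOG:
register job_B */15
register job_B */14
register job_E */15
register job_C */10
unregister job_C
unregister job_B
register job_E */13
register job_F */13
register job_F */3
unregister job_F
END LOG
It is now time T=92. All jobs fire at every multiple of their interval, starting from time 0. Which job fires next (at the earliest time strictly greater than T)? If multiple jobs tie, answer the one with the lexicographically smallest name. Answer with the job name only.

Op 1: register job_B */15 -> active={job_B:*/15}
Op 2: register job_B */14 -> active={job_B:*/14}
Op 3: register job_E */15 -> active={job_B:*/14, job_E:*/15}
Op 4: register job_C */10 -> active={job_B:*/14, job_C:*/10, job_E:*/15}
Op 5: unregister job_C -> active={job_B:*/14, job_E:*/15}
Op 6: unregister job_B -> active={job_E:*/15}
Op 7: register job_E */13 -> active={job_E:*/13}
Op 8: register job_F */13 -> active={job_E:*/13, job_F:*/13}
Op 9: register job_F */3 -> active={job_E:*/13, job_F:*/3}
Op 10: unregister job_F -> active={job_E:*/13}
  job_E: interval 13, next fire after T=92 is 104
Earliest = 104, winner (lex tiebreak) = job_E

Answer: job_E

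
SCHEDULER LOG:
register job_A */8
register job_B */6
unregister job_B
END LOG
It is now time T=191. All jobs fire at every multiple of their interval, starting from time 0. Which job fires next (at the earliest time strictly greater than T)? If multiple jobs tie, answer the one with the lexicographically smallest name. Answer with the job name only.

Op 1: register job_A */8 -> active={job_A:*/8}
Op 2: register job_B */6 -> active={job_A:*/8, job_B:*/6}
Op 3: unregister job_B -> active={job_A:*/8}
  job_A: interval 8, next fire after T=191 is 192
Earliest = 192, winner (lex tiebreak) = job_A

Answer: job_A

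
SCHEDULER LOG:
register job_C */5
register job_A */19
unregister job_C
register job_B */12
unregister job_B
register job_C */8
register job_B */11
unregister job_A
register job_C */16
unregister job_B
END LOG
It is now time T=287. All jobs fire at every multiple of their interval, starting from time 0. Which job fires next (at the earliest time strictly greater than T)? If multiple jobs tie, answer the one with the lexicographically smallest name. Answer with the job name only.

Op 1: register job_C */5 -> active={job_C:*/5}
Op 2: register job_A */19 -> active={job_A:*/19, job_C:*/5}
Op 3: unregister job_C -> active={job_A:*/19}
Op 4: register job_B */12 -> active={job_A:*/19, job_B:*/12}
Op 5: unregister job_B -> active={job_A:*/19}
Op 6: register job_C */8 -> active={job_A:*/19, job_C:*/8}
Op 7: register job_B */11 -> active={job_A:*/19, job_B:*/11, job_C:*/8}
Op 8: unregister job_A -> active={job_B:*/11, job_C:*/8}
Op 9: register job_C */16 -> active={job_B:*/11, job_C:*/16}
Op 10: unregister job_B -> active={job_C:*/16}
  job_C: interval 16, next fire after T=287 is 288
Earliest = 288, winner (lex tiebreak) = job_C

Answer: job_C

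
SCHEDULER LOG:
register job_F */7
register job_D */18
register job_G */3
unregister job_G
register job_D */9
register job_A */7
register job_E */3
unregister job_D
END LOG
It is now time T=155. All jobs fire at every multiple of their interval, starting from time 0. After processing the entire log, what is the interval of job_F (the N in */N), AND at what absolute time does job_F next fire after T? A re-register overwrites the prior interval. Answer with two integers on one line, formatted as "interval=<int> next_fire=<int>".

Op 1: register job_F */7 -> active={job_F:*/7}
Op 2: register job_D */18 -> active={job_D:*/18, job_F:*/7}
Op 3: register job_G */3 -> active={job_D:*/18, job_F:*/7, job_G:*/3}
Op 4: unregister job_G -> active={job_D:*/18, job_F:*/7}
Op 5: register job_D */9 -> active={job_D:*/9, job_F:*/7}
Op 6: register job_A */7 -> active={job_A:*/7, job_D:*/9, job_F:*/7}
Op 7: register job_E */3 -> active={job_A:*/7, job_D:*/9, job_E:*/3, job_F:*/7}
Op 8: unregister job_D -> active={job_A:*/7, job_E:*/3, job_F:*/7}
Final interval of job_F = 7
Next fire of job_F after T=155: (155//7+1)*7 = 161

Answer: interval=7 next_fire=161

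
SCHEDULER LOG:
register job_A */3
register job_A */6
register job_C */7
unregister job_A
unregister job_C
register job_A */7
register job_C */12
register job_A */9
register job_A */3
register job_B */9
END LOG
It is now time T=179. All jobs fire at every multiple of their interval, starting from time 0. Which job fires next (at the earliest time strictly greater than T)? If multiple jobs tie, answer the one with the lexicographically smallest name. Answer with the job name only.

Answer: job_A

Derivation:
Op 1: register job_A */3 -> active={job_A:*/3}
Op 2: register job_A */6 -> active={job_A:*/6}
Op 3: register job_C */7 -> active={job_A:*/6, job_C:*/7}
Op 4: unregister job_A -> active={job_C:*/7}
Op 5: unregister job_C -> active={}
Op 6: register job_A */7 -> active={job_A:*/7}
Op 7: register job_C */12 -> active={job_A:*/7, job_C:*/12}
Op 8: register job_A */9 -> active={job_A:*/9, job_C:*/12}
Op 9: register job_A */3 -> active={job_A:*/3, job_C:*/12}
Op 10: register job_B */9 -> active={job_A:*/3, job_B:*/9, job_C:*/12}
  job_A: interval 3, next fire after T=179 is 180
  job_B: interval 9, next fire after T=179 is 180
  job_C: interval 12, next fire after T=179 is 180
Earliest = 180, winner (lex tiebreak) = job_A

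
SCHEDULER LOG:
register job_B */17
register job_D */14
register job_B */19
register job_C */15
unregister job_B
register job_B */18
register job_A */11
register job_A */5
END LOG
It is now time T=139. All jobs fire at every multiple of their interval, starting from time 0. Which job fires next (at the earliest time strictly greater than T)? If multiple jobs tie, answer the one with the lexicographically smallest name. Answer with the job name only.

Op 1: register job_B */17 -> active={job_B:*/17}
Op 2: register job_D */14 -> active={job_B:*/17, job_D:*/14}
Op 3: register job_B */19 -> active={job_B:*/19, job_D:*/14}
Op 4: register job_C */15 -> active={job_B:*/19, job_C:*/15, job_D:*/14}
Op 5: unregister job_B -> active={job_C:*/15, job_D:*/14}
Op 6: register job_B */18 -> active={job_B:*/18, job_C:*/15, job_D:*/14}
Op 7: register job_A */11 -> active={job_A:*/11, job_B:*/18, job_C:*/15, job_D:*/14}
Op 8: register job_A */5 -> active={job_A:*/5, job_B:*/18, job_C:*/15, job_D:*/14}
  job_A: interval 5, next fire after T=139 is 140
  job_B: interval 18, next fire after T=139 is 144
  job_C: interval 15, next fire after T=139 is 150
  job_D: interval 14, next fire after T=139 is 140
Earliest = 140, winner (lex tiebreak) = job_A

Answer: job_A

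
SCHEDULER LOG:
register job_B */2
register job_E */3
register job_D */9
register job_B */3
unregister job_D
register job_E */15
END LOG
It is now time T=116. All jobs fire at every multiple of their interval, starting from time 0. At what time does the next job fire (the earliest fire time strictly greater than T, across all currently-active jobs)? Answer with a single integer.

Op 1: register job_B */2 -> active={job_B:*/2}
Op 2: register job_E */3 -> active={job_B:*/2, job_E:*/3}
Op 3: register job_D */9 -> active={job_B:*/2, job_D:*/9, job_E:*/3}
Op 4: register job_B */3 -> active={job_B:*/3, job_D:*/9, job_E:*/3}
Op 5: unregister job_D -> active={job_B:*/3, job_E:*/3}
Op 6: register job_E */15 -> active={job_B:*/3, job_E:*/15}
  job_B: interval 3, next fire after T=116 is 117
  job_E: interval 15, next fire after T=116 is 120
Earliest fire time = 117 (job job_B)

Answer: 117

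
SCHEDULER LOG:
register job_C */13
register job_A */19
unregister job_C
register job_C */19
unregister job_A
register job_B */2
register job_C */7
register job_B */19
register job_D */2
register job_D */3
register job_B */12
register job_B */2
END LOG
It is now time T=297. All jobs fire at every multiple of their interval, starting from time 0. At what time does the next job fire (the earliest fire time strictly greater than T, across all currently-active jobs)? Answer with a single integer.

Answer: 298

Derivation:
Op 1: register job_C */13 -> active={job_C:*/13}
Op 2: register job_A */19 -> active={job_A:*/19, job_C:*/13}
Op 3: unregister job_C -> active={job_A:*/19}
Op 4: register job_C */19 -> active={job_A:*/19, job_C:*/19}
Op 5: unregister job_A -> active={job_C:*/19}
Op 6: register job_B */2 -> active={job_B:*/2, job_C:*/19}
Op 7: register job_C */7 -> active={job_B:*/2, job_C:*/7}
Op 8: register job_B */19 -> active={job_B:*/19, job_C:*/7}
Op 9: register job_D */2 -> active={job_B:*/19, job_C:*/7, job_D:*/2}
Op 10: register job_D */3 -> active={job_B:*/19, job_C:*/7, job_D:*/3}
Op 11: register job_B */12 -> active={job_B:*/12, job_C:*/7, job_D:*/3}
Op 12: register job_B */2 -> active={job_B:*/2, job_C:*/7, job_D:*/3}
  job_B: interval 2, next fire after T=297 is 298
  job_C: interval 7, next fire after T=297 is 301
  job_D: interval 3, next fire after T=297 is 300
Earliest fire time = 298 (job job_B)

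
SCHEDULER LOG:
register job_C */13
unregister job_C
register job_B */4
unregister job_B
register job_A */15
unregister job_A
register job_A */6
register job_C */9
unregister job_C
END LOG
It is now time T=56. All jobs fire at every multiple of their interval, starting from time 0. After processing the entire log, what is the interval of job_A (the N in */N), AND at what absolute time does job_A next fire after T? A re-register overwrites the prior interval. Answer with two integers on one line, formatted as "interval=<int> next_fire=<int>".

Op 1: register job_C */13 -> active={job_C:*/13}
Op 2: unregister job_C -> active={}
Op 3: register job_B */4 -> active={job_B:*/4}
Op 4: unregister job_B -> active={}
Op 5: register job_A */15 -> active={job_A:*/15}
Op 6: unregister job_A -> active={}
Op 7: register job_A */6 -> active={job_A:*/6}
Op 8: register job_C */9 -> active={job_A:*/6, job_C:*/9}
Op 9: unregister job_C -> active={job_A:*/6}
Final interval of job_A = 6
Next fire of job_A after T=56: (56//6+1)*6 = 60

Answer: interval=6 next_fire=60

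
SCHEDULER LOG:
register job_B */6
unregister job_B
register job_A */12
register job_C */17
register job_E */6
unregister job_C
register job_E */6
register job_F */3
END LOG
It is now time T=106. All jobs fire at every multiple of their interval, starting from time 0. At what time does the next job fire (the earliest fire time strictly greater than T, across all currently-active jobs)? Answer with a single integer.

Answer: 108

Derivation:
Op 1: register job_B */6 -> active={job_B:*/6}
Op 2: unregister job_B -> active={}
Op 3: register job_A */12 -> active={job_A:*/12}
Op 4: register job_C */17 -> active={job_A:*/12, job_C:*/17}
Op 5: register job_E */6 -> active={job_A:*/12, job_C:*/17, job_E:*/6}
Op 6: unregister job_C -> active={job_A:*/12, job_E:*/6}
Op 7: register job_E */6 -> active={job_A:*/12, job_E:*/6}
Op 8: register job_F */3 -> active={job_A:*/12, job_E:*/6, job_F:*/3}
  job_A: interval 12, next fire after T=106 is 108
  job_E: interval 6, next fire after T=106 is 108
  job_F: interval 3, next fire after T=106 is 108
Earliest fire time = 108 (job job_A)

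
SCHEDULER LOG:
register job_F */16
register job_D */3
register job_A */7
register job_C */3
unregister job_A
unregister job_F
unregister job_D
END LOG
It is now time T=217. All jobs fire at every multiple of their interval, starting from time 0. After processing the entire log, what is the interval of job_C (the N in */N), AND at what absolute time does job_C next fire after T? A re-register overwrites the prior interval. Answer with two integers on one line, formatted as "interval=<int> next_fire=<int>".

Answer: interval=3 next_fire=219

Derivation:
Op 1: register job_F */16 -> active={job_F:*/16}
Op 2: register job_D */3 -> active={job_D:*/3, job_F:*/16}
Op 3: register job_A */7 -> active={job_A:*/7, job_D:*/3, job_F:*/16}
Op 4: register job_C */3 -> active={job_A:*/7, job_C:*/3, job_D:*/3, job_F:*/16}
Op 5: unregister job_A -> active={job_C:*/3, job_D:*/3, job_F:*/16}
Op 6: unregister job_F -> active={job_C:*/3, job_D:*/3}
Op 7: unregister job_D -> active={job_C:*/3}
Final interval of job_C = 3
Next fire of job_C after T=217: (217//3+1)*3 = 219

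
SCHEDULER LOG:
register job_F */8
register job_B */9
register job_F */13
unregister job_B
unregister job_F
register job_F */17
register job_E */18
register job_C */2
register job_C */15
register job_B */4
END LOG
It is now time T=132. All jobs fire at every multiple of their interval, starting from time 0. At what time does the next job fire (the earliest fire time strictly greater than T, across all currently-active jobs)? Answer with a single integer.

Op 1: register job_F */8 -> active={job_F:*/8}
Op 2: register job_B */9 -> active={job_B:*/9, job_F:*/8}
Op 3: register job_F */13 -> active={job_B:*/9, job_F:*/13}
Op 4: unregister job_B -> active={job_F:*/13}
Op 5: unregister job_F -> active={}
Op 6: register job_F */17 -> active={job_F:*/17}
Op 7: register job_E */18 -> active={job_E:*/18, job_F:*/17}
Op 8: register job_C */2 -> active={job_C:*/2, job_E:*/18, job_F:*/17}
Op 9: register job_C */15 -> active={job_C:*/15, job_E:*/18, job_F:*/17}
Op 10: register job_B */4 -> active={job_B:*/4, job_C:*/15, job_E:*/18, job_F:*/17}
  job_B: interval 4, next fire after T=132 is 136
  job_C: interval 15, next fire after T=132 is 135
  job_E: interval 18, next fire after T=132 is 144
  job_F: interval 17, next fire after T=132 is 136
Earliest fire time = 135 (job job_C)

Answer: 135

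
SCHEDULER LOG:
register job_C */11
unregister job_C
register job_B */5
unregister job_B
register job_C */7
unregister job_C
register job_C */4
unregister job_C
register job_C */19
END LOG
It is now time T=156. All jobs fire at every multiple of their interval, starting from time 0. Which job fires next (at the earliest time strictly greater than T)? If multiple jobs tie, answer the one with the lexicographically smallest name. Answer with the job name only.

Answer: job_C

Derivation:
Op 1: register job_C */11 -> active={job_C:*/11}
Op 2: unregister job_C -> active={}
Op 3: register job_B */5 -> active={job_B:*/5}
Op 4: unregister job_B -> active={}
Op 5: register job_C */7 -> active={job_C:*/7}
Op 6: unregister job_C -> active={}
Op 7: register job_C */4 -> active={job_C:*/4}
Op 8: unregister job_C -> active={}
Op 9: register job_C */19 -> active={job_C:*/19}
  job_C: interval 19, next fire after T=156 is 171
Earliest = 171, winner (lex tiebreak) = job_C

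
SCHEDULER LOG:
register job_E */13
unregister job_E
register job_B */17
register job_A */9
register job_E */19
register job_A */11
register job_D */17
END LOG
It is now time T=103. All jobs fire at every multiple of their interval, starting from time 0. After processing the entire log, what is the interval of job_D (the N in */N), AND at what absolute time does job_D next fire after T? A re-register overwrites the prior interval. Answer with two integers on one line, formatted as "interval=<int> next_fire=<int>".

Op 1: register job_E */13 -> active={job_E:*/13}
Op 2: unregister job_E -> active={}
Op 3: register job_B */17 -> active={job_B:*/17}
Op 4: register job_A */9 -> active={job_A:*/9, job_B:*/17}
Op 5: register job_E */19 -> active={job_A:*/9, job_B:*/17, job_E:*/19}
Op 6: register job_A */11 -> active={job_A:*/11, job_B:*/17, job_E:*/19}
Op 7: register job_D */17 -> active={job_A:*/11, job_B:*/17, job_D:*/17, job_E:*/19}
Final interval of job_D = 17
Next fire of job_D after T=103: (103//17+1)*17 = 119

Answer: interval=17 next_fire=119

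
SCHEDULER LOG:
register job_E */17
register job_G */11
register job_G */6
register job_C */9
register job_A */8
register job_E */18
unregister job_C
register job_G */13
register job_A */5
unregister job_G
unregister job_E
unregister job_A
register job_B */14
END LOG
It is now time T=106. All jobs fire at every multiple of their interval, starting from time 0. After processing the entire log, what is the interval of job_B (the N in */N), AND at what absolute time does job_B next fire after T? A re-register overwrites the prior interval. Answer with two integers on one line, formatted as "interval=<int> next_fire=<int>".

Op 1: register job_E */17 -> active={job_E:*/17}
Op 2: register job_G */11 -> active={job_E:*/17, job_G:*/11}
Op 3: register job_G */6 -> active={job_E:*/17, job_G:*/6}
Op 4: register job_C */9 -> active={job_C:*/9, job_E:*/17, job_G:*/6}
Op 5: register job_A */8 -> active={job_A:*/8, job_C:*/9, job_E:*/17, job_G:*/6}
Op 6: register job_E */18 -> active={job_A:*/8, job_C:*/9, job_E:*/18, job_G:*/6}
Op 7: unregister job_C -> active={job_A:*/8, job_E:*/18, job_G:*/6}
Op 8: register job_G */13 -> active={job_A:*/8, job_E:*/18, job_G:*/13}
Op 9: register job_A */5 -> active={job_A:*/5, job_E:*/18, job_G:*/13}
Op 10: unregister job_G -> active={job_A:*/5, job_E:*/18}
Op 11: unregister job_E -> active={job_A:*/5}
Op 12: unregister job_A -> active={}
Op 13: register job_B */14 -> active={job_B:*/14}
Final interval of job_B = 14
Next fire of job_B after T=106: (106//14+1)*14 = 112

Answer: interval=14 next_fire=112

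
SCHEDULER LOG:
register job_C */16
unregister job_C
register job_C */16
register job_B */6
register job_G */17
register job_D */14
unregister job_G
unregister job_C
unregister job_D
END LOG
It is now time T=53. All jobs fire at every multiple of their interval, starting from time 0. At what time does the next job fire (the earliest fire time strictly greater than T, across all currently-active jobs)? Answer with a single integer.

Answer: 54

Derivation:
Op 1: register job_C */16 -> active={job_C:*/16}
Op 2: unregister job_C -> active={}
Op 3: register job_C */16 -> active={job_C:*/16}
Op 4: register job_B */6 -> active={job_B:*/6, job_C:*/16}
Op 5: register job_G */17 -> active={job_B:*/6, job_C:*/16, job_G:*/17}
Op 6: register job_D */14 -> active={job_B:*/6, job_C:*/16, job_D:*/14, job_G:*/17}
Op 7: unregister job_G -> active={job_B:*/6, job_C:*/16, job_D:*/14}
Op 8: unregister job_C -> active={job_B:*/6, job_D:*/14}
Op 9: unregister job_D -> active={job_B:*/6}
  job_B: interval 6, next fire after T=53 is 54
Earliest fire time = 54 (job job_B)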